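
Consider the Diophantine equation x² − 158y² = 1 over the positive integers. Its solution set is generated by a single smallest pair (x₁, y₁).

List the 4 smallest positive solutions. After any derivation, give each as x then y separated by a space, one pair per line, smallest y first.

[12; 1,1,3,12,3,1,1,24] for √158; ℓ=8 ⇒ convergent index 7
k=0  a_k=12  p_k/q_k = 12/1
…
k=3  a_k=3  p_k/q_k = 88/7
…
k=6  a_k=1  p_k/q_k = 4412/351
k=7  a_k=1  p_k/q_k = 7743/616
→ (7743, 616).  Check: 7743²=59954049, 158·616²=59954048, difference 1.
n=2: (7743,616)∘(7743,616) = (7743·7743+158·616·616, 7743·616+616·7743) = (119908097,9539376)
n=3: (119908097,9539376)∘(7743,616) = (7743·119908097+158·616·9539376, 7743·9539376+616·119908097) = (1856896782399,147726776120)
n=4: (1856896782399,147726776120)∘(7743,616) = (7743·1856896782399+158·616·147726776120, 7743·147726776120+616·1856896782399) = (28755903452322817,2287696845454944)

7743 616
119908097 9539376
1856896782399 147726776120
28755903452322817 2287696845454944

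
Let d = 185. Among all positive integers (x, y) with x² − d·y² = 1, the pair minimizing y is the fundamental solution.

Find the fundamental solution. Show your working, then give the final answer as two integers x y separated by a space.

[13; 1,1,1,1,26] for √185; ℓ=5 ⇒ convergent index 9
step 0: (13, 1)  from 13·(1,0) + (0,1)
step 1: (14, 1)  from 1·(13,1) + (1,0)
…
step 3: (41, 3)  from 1·(27,2) + (14,1)
…
step 5: (1809, 133)  from 26·(68,5) + (41,3)
…
step 8: (5563, 409)  from 1·(3686,271) + (1877,138)
step 9: (9249, 680)  from 1·(5563,409) + (3686,271)
(x₁, y₁) = (9249, 680);  9249² − 185·680² = 1 ✓

9249 680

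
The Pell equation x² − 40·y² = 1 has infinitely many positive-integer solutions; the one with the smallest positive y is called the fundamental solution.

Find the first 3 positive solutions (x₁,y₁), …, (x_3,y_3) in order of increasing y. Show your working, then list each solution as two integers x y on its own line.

[6; 3,12] for √40; ℓ=2 ⇒ convergent index 1
k=0  a_k=6  p_k/q_k = 6/1
k=1  a_k=3  p_k/q_k = 19/3
(x₁, y₁) = (19, 3);  19² − 40·3² = 1 ✓
n=2: (19,3)∘(19,3) = (19·19+40·3·3, 19·3+3·19) = (721,114)
n=3: (721,114)∘(19,3) = (19·721+40·3·114, 19·114+3·721) = (27379,4329)

19 3
721 114
27379 4329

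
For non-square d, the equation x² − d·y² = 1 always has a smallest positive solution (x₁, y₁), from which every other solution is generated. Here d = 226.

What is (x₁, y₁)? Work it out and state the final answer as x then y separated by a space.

[15; 30] for √226; ℓ=1 ⇒ convergent index 1
i=0: a=15 ⇒ p=15, q=1
i=1: a=30 ⇒ p=451, q=30
fundamental: x₁=451, y₁=30  (since 203401 − 226·900 = 1)

451 30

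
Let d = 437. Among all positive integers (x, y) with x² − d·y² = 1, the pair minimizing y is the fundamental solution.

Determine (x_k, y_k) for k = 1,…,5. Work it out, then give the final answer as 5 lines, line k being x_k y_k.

[20; 1,9,2,9,1,40] for √437; ℓ=6 ⇒ convergent index 5
a_0=20:  p_0=20·1+0=20,  q_0=20·0+1=1
…
a_4=9:  p_4=9·439+209=4160,  q_4=9·21+10=199
a_5=1:  p_5=1·4160+439=4599,  q_5=1·199+21=220
fundamental: x₁=4599, y₁=220  (since 21150801 − 437·48400 = 1)
(4599+220√437)^2 = 42301601 + 2023560√437
(4599+220√437)^3 = 389090121399 + 18612704660√437
(4599+220√437)^4 = 3578850894326401 + 171199655439120√437
(4599+220√437)^5 = 32918270136924114999 + 1574694412116321100√437

4599 220
42301601 2023560
389090121399 18612704660
3578850894326401 171199655439120
32918270136924114999 1574694412116321100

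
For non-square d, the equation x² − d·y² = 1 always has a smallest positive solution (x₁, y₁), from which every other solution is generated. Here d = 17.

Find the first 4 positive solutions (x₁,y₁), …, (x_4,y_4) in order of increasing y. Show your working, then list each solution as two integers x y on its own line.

[4; 8] for √17; ℓ=1 ⇒ convergent index 1
k=0  a_k=4  p_k/q_k = 4/1
k=1  a_k=8  p_k/q_k = 33/8
fundamental: x₁=33, y₁=8  (since 1089 − 17·64 = 1)
k=2:  x_2 = 33·33+17·8·8 = 2177,  y_2 = 33·8+8·33 = 528
k=3:  x_3 = 33·2177+17·8·528 = 143649,  y_3 = 33·528+8·2177 = 34840
k=4:  x_4 = 33·143649+17·8·34840 = 9478657,  y_4 = 33·34840+8·143649 = 2298912

33 8
2177 528
143649 34840
9478657 2298912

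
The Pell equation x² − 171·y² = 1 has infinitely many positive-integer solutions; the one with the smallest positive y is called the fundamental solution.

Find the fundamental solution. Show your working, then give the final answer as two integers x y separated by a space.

170 13

[13; 13,26] for √171; ℓ=2 ⇒ convergent index 1
i=0: a=13 ⇒ p=13, q=1
i=1: a=13 ⇒ p=170, q=13
fundamental: x₁=170, y₁=13  (since 28900 − 171·169 = 1)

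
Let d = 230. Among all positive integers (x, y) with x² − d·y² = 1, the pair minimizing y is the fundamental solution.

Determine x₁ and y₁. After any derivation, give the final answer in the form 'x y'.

d=230: √d = [15; 6,30] (ℓ=2, even), read p_1/q_1
i=0: a=15 ⇒ p=15, q=1
i=1: a=6 ⇒ p=91, q=6
(x₁, y₁) = (91, 6);  91² − 230·6² = 1 ✓

91 6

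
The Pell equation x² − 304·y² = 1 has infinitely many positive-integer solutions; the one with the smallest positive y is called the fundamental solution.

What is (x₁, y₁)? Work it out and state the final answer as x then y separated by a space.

d=304: √d = [17; 2,3,2,1,1,1,1,1,2,3,2,34] (ℓ=12, even), read p_11/q_11
i=0: a=17 ⇒ p=17, q=1
…
i=2: a=3 ⇒ p=122, q=7
i=3: a=2 ⇒ p=279, q=16
…
i=5: a=1 ⇒ p=680, q=39
…
i=8: a=1 ⇒ p=2842, q=163
i=9: a=2 ⇒ p=7445, q=427
i=10: a=3 ⇒ p=25177, q=1444
i=11: a=2 ⇒ p=57799, q=3315
→ (57799, 3315).  Check: 57799²=3340724401, 304·3315²=3340724400, difference 1.

57799 3315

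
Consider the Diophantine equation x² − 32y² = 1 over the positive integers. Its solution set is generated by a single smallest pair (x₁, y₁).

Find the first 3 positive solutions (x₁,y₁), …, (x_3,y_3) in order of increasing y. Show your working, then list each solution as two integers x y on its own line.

17 3
577 102
19601 3465

d=32: √d = [5; 1,1,1,10] (ℓ=4, even), read p_3/q_3
a_0=5:  p_0=5·1+0=5,  q_0=5·0+1=1
…
a_2=1:  p_2=1·6+5=11,  q_2=1·1+1=2
a_3=1:  p_3=1·11+6=17,  q_3=1·2+1=3
(x₁, y₁) = (17, 3);  17² − 32·3² = 1 ✓
k=2:  x_2 = 17·17+32·3·3 = 577,  y_2 = 17·3+3·17 = 102
k=3:  x_3 = 17·577+32·3·102 = 19601,  y_3 = 17·102+3·577 = 3465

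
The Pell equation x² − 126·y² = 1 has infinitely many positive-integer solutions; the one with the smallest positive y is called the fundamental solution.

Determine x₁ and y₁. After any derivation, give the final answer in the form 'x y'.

√126 → a₀=11, period (4,2,4,22); ℓ=4 even so k=3
step 0: (11, 1)  from 11·(1,0) + (0,1)
step 1: (45, 4)  from 4·(11,1) + (1,0)
step 2: (101, 9)  from 2·(45,4) + (11,1)
step 3: (449, 40)  from 4·(101,9) + (45,4)
fundamental: x₁=449, y₁=40  (since 201601 − 126·1600 = 1)

449 40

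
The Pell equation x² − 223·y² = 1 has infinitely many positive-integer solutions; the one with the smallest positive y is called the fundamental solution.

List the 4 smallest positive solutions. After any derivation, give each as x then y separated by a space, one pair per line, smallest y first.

224 15
100351 6720
44957024 3010545
20140646401 1348717440

√223 → a₀=14, period (1,13,1,28); ℓ=4 even so k=3
k=0  a_k=14  p_k/q_k = 14/1
…
k=2  a_k=13  p_k/q_k = 209/14
k=3  a_k=1  p_k/q_k = 224/15
(x₁, y₁) = (224, 15);  224² − 223·15² = 1 ✓
k=2:  x_2 = 224·224+223·15·15 = 100351,  y_2 = 224·15+15·224 = 6720
k=3:  x_3 = 224·100351+223·15·6720 = 44957024,  y_3 = 224·6720+15·100351 = 3010545
k=4:  x_4 = 224·44957024+223·15·3010545 = 20140646401,  y_4 = 224·3010545+15·44957024 = 1348717440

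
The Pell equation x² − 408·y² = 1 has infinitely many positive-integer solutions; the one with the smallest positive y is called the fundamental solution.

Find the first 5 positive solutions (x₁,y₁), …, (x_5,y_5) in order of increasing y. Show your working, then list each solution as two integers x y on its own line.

101 5
20401 1010
4120901 204015
832401601 41210020
168141002501 8324220025

√408 = [20; 5,40, …], period ℓ=2 (even) → k=1
k=0  a_k=20  p_k/q_k = 20/1
k=1  a_k=5  p_k/q_k = 101/5
(x₁, y₁) = (101, 5);  101² − 408·5² = 1 ✓
(101+5√408)^2 = 20401 + 1010√408
(101+5√408)^3 = 4120901 + 204015√408
(101+5√408)^4 = 832401601 + 41210020√408
(101+5√408)^5 = 168141002501 + 8324220025√408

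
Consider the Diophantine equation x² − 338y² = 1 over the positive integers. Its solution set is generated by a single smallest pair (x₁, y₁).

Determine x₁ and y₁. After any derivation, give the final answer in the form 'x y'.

114243 6214

[18; 2,1,1,2,36] for √338; ℓ=5 ⇒ convergent index 9
step 0: (18, 1)  from 18·(1,0) + (0,1)
…
step 3: (92, 5)  from 1·(55,3) + (37,2)
…
step 8: (43958, 2391)  from 1·(26327,1432) + (17631,959)
step 9: (114243, 6214)  from 2·(43958,2391) + (26327,1432)
(x₁, y₁) = (114243, 6214);  114243² − 338·6214² = 1 ✓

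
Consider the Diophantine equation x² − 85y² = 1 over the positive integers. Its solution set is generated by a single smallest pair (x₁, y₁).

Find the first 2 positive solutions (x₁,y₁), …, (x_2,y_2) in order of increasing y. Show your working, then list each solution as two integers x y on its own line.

285769 30996
163327842721 17715391848

[9; 4,1,1,4,18] for √85; ℓ=5 ⇒ convergent index 9
step 0: (9, 1)  from 9·(1,0) + (0,1)
…
step 2: (46, 5)  from 1·(37,4) + (9,1)
…
step 4: (378, 41)  from 4·(83,9) + (46,5)
step 5: (6887, 747)  from 18·(378,41) + (83,9)
…
step 7: (34813, 3776)  from 1·(27926,3029) + (6887,747)
step 8: (62739, 6805)  from 1·(34813,3776) + (27926,3029)
step 9: (285769, 30996)  from 4·(62739,6805) + (34813,3776)
→ (285769, 30996).  Check: 285769²=81663921361, 85·30996²=81663921360, difference 1.
n=2: (285769,30996)∘(285769,30996) = (285769·285769+85·30996·30996, 285769·30996+30996·285769) = (163327842721,17715391848)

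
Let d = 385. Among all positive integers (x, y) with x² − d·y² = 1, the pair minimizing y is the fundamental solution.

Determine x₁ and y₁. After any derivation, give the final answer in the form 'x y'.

√385 = [19; 1,1,1,1,1,…,1,1,38, …], period ℓ=16 (even) → k=15
step 0: (19, 1)  from 19·(1,0) + (0,1)
…
step 3: (59, 3)  from 1·(39,2) + (20,1)
…
step 7: (726, 37)  from 1·(569,29) + (157,8)
…
step 11: (13009, 663)  from 1·(10262,523) + (2747,140)
step 12: (23271, 1186)  from 1·(13009,663) + (10262,523)
step 13: (36280, 1849)  from 1·(23271,1186) + (13009,663)
step 14: (59551, 3035)  from 1·(36280,1849) + (23271,1186)
step 15: (95831, 4884)  from 1·(59551,3035) + (36280,1849)
fundamental: x₁=95831, y₁=4884  (since 9183580561 − 385·23853456 = 1)

95831 4884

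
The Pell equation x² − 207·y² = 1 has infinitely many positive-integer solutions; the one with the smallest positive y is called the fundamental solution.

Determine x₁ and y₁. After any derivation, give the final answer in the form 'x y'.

1151 80

√207 → a₀=14, period (2,1,1,2,1,1,2,28); ℓ=8 even so k=7
step 0: (14, 1)  from 14·(1,0) + (0,1)
step 1: (29, 2)  from 2·(14,1) + (1,0)
step 2: (43, 3)  from 1·(29,2) + (14,1)
step 3: (72, 5)  from 1·(43,3) + (29,2)
…
step 6: (446, 31)  from 1·(259,18) + (187,13)
step 7: (1151, 80)  from 2·(446,31) + (259,18)
→ (1151, 80).  Check: 1151²=1324801, 207·80²=1324800, difference 1.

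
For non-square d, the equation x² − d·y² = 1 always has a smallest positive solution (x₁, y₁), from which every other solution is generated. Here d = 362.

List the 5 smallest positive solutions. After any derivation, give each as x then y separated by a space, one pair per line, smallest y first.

723 38
1045457 54948
1511730099 79454770
2185960677697 114891542472
3160897628219763 166133090959742

√362 → a₀=19, period (38); ℓ=1 odd so k=1
step 0: (19, 1)  from 19·(1,0) + (0,1)
step 1: (723, 38)  from 38·(19,1) + (1,0)
→ (723, 38).  Check: 723²=522729, 362·38²=522728, difference 1.
n=2: (723,38)∘(723,38) = (723·723+362·38·38, 723·38+38·723) = (1045457,54948)
n=3: (1045457,54948)∘(723,38) = (723·1045457+362·38·54948, 723·54948+38·1045457) = (1511730099,79454770)
n=4: (1511730099,79454770)∘(723,38) = (723·1511730099+362·38·79454770, 723·79454770+38·1511730099) = (2185960677697,114891542472)
n=5: (2185960677697,114891542472)∘(723,38) = (723·2185960677697+362·38·114891542472, 723·114891542472+38·2185960677697) = (3160897628219763,166133090959742)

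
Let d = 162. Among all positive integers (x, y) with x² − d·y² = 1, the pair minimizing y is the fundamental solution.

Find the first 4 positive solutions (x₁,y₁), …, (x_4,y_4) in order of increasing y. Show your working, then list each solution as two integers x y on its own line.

[12; 1,2,1,2,12,2,1,2,1,24] for √162; ℓ=10 ⇒ convergent index 9
k=0  a_k=12  p_k/q_k = 12/1
k=1  a_k=1  p_k/q_k = 13/1
k=2  a_k=2  p_k/q_k = 38/3
…
k=4  a_k=2  p_k/q_k = 140/11
k=5  a_k=12  p_k/q_k = 1731/136
…
k=8  a_k=2  p_k/q_k = 14268/1121
k=9  a_k=1  p_k/q_k = 19601/1540
fundamental: x₁=19601, y₁=1540  (since 384199201 − 162·2371600 = 1)
k=2:  x_2 = 19601·19601+162·1540·1540 = 768398401,  y_2 = 19601·1540+1540·19601 = 60371080
k=3:  x_3 = 19601·768398401+162·1540·60371080 = 30122754096401,  y_3 = 19601·60371080+1540·768398401 = 2366667076620
k=4:  x_4 = 19601·30122754096401+162·1540·2366667076620 = 1180872205318713601,  y_4 = 19601·2366667076620+1540·30122754096401 = 92778082677286160

19601 1540
768398401 60371080
30122754096401 2366667076620
1180872205318713601 92778082677286160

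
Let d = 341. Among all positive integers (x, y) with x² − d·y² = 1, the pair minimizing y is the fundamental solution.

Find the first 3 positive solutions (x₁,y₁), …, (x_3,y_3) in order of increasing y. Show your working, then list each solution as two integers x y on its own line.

10626551 575460
225847172311201 12230310076920
4799952989541519968951 259932027556408030380

d=341: √d = [18; 2,6,1,8,2,…,6,2,36] (ℓ=14, even), read p_13/q_13
a_0=18:  p_0=18·1+0=18,  q_0=18·0+1=1
…
a_4=8:  p_4=8·277+240=2456,  q_4=8·15+13=133
…
a_11=1:  p_11=1·641940+76727=718667,  q_11=1·34763+4155=38918
a_12=6:  p_12=6·718667+641940=4953942,  q_12=6·38918+34763=268271
a_13=2:  p_13=2·4953942+718667=10626551,  q_13=2·268271+38918=575460
(x₁, y₁) = (10626551, 575460);  10626551² − 341·575460² = 1 ✓
(10626551+575460√341)^2 = 225847172311201 + 12230310076920√341
(10626551+575460√341)^3 = 4799952989541519968951 + 259932027556408030380√341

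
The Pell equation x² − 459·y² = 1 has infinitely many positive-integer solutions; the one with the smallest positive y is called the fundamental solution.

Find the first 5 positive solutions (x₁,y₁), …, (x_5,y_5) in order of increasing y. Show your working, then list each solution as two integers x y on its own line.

d=459: √d = [21; 2,2,1,4,21,4,1,2,2,42] (ℓ=10, even), read p_9/q_9
step 0: (21, 1)  from 21·(1,0) + (0,1)
step 1: (43, 2)  from 2·(21,1) + (1,0)
step 2: (107, 5)  from 2·(43,2) + (21,1)
step 3: (150, 7)  from 1·(107,5) + (43,2)
step 4: (707, 33)  from 4·(150,7) + (107,5)
…
step 6: (60695, 2833)  from 4·(14997,700) + (707,33)
step 7: (75692, 3533)  from 1·(60695,2833) + (14997,700)
step 8: (212079, 9899)  from 2·(75692,3533) + (60695,2833)
step 9: (499850, 23331)  from 2·(212079,9899) + (75692,3533)
fundamental: x₁=499850, y₁=23331  (since 249850022500 − 459·544335561 = 1)
(499850+23331√459)^2 = 499700044999 + 23324000700√459
(499850+23331√459)^3 = 499550134985000450 + 23317003499766669√459
(499850+23331√459)^4 = 499400269944005249820001 + 23310008398693414998600√459
(499850+23331√459)^5 = 499250449862522498110069999250 + 23303015396150489970600653331√459

499850 23331
499700044999 23324000700
499550134985000450 23317003499766669
499400269944005249820001 23310008398693414998600
499250449862522498110069999250 23303015396150489970600653331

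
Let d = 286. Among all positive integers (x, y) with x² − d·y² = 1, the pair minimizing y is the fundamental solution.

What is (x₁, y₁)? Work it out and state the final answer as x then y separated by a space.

561835 33222

d=286: √d = [16; 1,10,3,3,2,3,3,10,1,32] (ℓ=10, even), read p_9/q_9
a_0=16:  p_0=16·1+0=16,  q_0=16·0+1=1
…
a_2=10:  p_2=10·17+16=186,  q_2=10·1+1=11
…
a_5=2:  p_5=2·1911+575=4397,  q_5=2·113+34=260
…
a_7=3:  p_7=3·15102+4397=49703,  q_7=3·893+260=2939
a_8=10:  p_8=10·49703+15102=512132,  q_8=10·2939+893=30283
a_9=1:  p_9=1·512132+49703=561835,  q_9=1·30283+2939=33222
fundamental: x₁=561835, y₁=33222  (since 315658567225 − 286·1103701284 = 1)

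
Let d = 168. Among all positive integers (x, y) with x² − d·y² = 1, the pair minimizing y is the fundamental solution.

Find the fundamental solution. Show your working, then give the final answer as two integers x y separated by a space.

√168 → a₀=12, period (1,24); ℓ=2 even so k=1
i=0: a=12 ⇒ p=12, q=1
i=1: a=1 ⇒ p=13, q=1
(x₁, y₁) = (13, 1);  13² − 168·1² = 1 ✓

13 1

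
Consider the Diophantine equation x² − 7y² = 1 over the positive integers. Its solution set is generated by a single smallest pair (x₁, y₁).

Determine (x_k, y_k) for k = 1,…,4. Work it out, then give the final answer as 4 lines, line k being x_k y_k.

8 3
127 48
2024 765
32257 12192

[2; 1,1,1,4] for √7; ℓ=4 ⇒ convergent index 3
step 0: (2, 1)  from 2·(1,0) + (0,1)
…
step 2: (5, 2)  from 1·(3,1) + (2,1)
step 3: (8, 3)  from 1·(5,2) + (3,1)
→ (8, 3).  Check: 8²=64, 7·3²=63, difference 1.
(x_2, y_2) = (8·8 + 7·3·3, 8·3 + 3·8) = (127, 48)
(x_3, y_3) = (8·127 + 7·3·48, 8·48 + 3·127) = (2024, 765)
(x_4, y_4) = (8·2024 + 7·3·765, 8·765 + 3·2024) = (32257, 12192)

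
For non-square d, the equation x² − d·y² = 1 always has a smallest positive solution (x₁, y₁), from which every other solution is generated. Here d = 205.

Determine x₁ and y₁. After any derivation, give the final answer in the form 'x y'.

39689 2772

d=205: √d = [14; 3,6,1,4,1,6,3,28] (ℓ=8, even), read p_7/q_7
step 0: (14, 1)  from 14·(1,0) + (0,1)
step 1: (43, 3)  from 3·(14,1) + (1,0)
step 2: (272, 19)  from 6·(43,3) + (14,1)
step 3: (315, 22)  from 1·(272,19) + (43,3)
step 4: (1532, 107)  from 4·(315,22) + (272,19)
step 5: (1847, 129)  from 1·(1532,107) + (315,22)
step 6: (12614, 881)  from 6·(1847,129) + (1532,107)
step 7: (39689, 2772)  from 3·(12614,881) + (1847,129)
→ (39689, 2772).  Check: 39689²=1575216721, 205·2772²=1575216720, difference 1.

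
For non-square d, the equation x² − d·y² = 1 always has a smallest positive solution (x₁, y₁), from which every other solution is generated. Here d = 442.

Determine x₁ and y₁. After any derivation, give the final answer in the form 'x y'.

[21; 42] for √442; ℓ=1 ⇒ convergent index 1
a_0=21:  p_0=21·1+0=21,  q_0=21·0+1=1
a_1=42:  p_1=42·21+1=883,  q_1=42·1+0=42
fundamental: x₁=883, y₁=42  (since 779689 − 442·1764 = 1)

883 42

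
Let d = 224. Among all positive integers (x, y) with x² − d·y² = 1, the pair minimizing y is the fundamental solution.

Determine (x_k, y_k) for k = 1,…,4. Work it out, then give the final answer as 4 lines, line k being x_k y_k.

√224 = [14; 1,28, …], period ℓ=2 (even) → k=1
k=0  a_k=14  p_k/q_k = 14/1
k=1  a_k=1  p_k/q_k = 15/1
fundamental: x₁=15, y₁=1  (since 225 − 224·1 = 1)
(x_2, y_2) = (15·15 + 224·1·1, 15·1 + 1·15) = (449, 30)
(x_3, y_3) = (15·449 + 224·1·30, 15·30 + 1·449) = (13455, 899)
(x_4, y_4) = (15·13455 + 224·1·899, 15·899 + 1·13455) = (403201, 26940)

15 1
449 30
13455 899
403201 26940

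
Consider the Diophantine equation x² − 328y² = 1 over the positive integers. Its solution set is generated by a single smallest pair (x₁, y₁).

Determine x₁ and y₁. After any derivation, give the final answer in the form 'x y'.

163 9

[18; 9,36] for √328; ℓ=2 ⇒ convergent index 1
step 0: (18, 1)  from 18·(1,0) + (0,1)
step 1: (163, 9)  from 9·(18,1) + (1,0)
fundamental: x₁=163, y₁=9  (since 26569 − 328·81 = 1)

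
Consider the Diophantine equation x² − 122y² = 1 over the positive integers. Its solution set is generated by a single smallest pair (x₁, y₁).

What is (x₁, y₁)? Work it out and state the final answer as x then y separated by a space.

243 22

d=122: √d = [11; 22] (ℓ=1, odd), read p_1/q_1
i=0: a=11 ⇒ p=11, q=1
i=1: a=22 ⇒ p=243, q=22
→ (243, 22).  Check: 243²=59049, 122·22²=59048, difference 1.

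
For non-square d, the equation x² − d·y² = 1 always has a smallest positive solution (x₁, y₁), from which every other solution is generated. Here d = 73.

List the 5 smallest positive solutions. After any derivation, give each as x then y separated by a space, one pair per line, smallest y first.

2281249 267000
10408194000001 1218186966000
47487364308614281249 5557975596000801000
216661004683313632776000001 25358252540801244373932000
988515400545561595548925838281249 115696976500895037877980001335000

√73 = [8; 1,1,5,5,1,1,16, …], period ℓ=7 (odd) → k=13
step 0: (8, 1)  from 8·(1,0) + (0,1)
…
step 6: (1068, 125)  from 1·(581,68) + (487,57)
…
step 12: (1241008, 145249)  from 1·(1040241,121751) + (200767,23498)
step 13: (2281249, 267000)  from 1·(1241008,145249) + (1040241,121751)
fundamental: x₁=2281249, y₁=267000  (since 5204097000001 − 73·71289000000 = 1)
(2281249+267000√73)^2 = 10408194000001 + 1218186966000√73
(2281249+267000√73)^3 = 47487364308614281249 + 5557975596000801000√73
(2281249+267000√73)^4 = 216661004683313632776000001 + 25358252540801244373932000√73
(2281249+267000√73)^5 = 988515400545561595548925838281249 + 115696976500895037877980001335000√73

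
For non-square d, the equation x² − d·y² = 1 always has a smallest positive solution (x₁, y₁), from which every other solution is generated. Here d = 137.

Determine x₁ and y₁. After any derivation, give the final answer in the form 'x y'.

6083073 519712

√137 = [11; 1,2,2,1,1,2,2,1,22, …], period ℓ=9 (odd) → k=17
step 0: (11, 1)  from 11·(1,0) + (0,1)
step 1: (12, 1)  from 1·(11,1) + (1,0)
…
step 3: (82, 7)  from 2·(35,3) + (12,1)
step 4: (117, 10)  from 1·(82,7) + (35,3)
…
step 6: (515, 44)  from 2·(199,17) + (117,10)
step 7: (1229, 105)  from 2·(515,44) + (199,17)
step 8: (1744, 149)  from 1·(1229,105) + (515,44)
…
step 10: (41341, 3532)  from 1·(39597,3383) + (1744,149)
step 11: (122279, 10447)  from 2·(41341,3532) + (39597,3383)
step 12: (285899, 24426)  from 2·(122279,10447) + (41341,3532)
…
step 16: (4286741, 366241)  from 2·(1796332,153471) + (694077,59299)
step 17: (6083073, 519712)  from 1·(4286741,366241) + (1796332,153471)
→ (6083073, 519712).  Check: 6083073²=37003777123329, 137·519712²=37003777123328, difference 1.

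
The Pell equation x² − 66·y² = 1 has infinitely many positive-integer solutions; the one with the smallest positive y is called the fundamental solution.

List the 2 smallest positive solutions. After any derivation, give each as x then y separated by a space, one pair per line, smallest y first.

d=66: √d = [8; 8,16] (ℓ=2, even), read p_1/q_1
a_0=8:  p_0=8·1+0=8,  q_0=8·0+1=1
a_1=8:  p_1=8·8+1=65,  q_1=8·1+0=8
fundamental: x₁=65, y₁=8  (since 4225 − 66·64 = 1)
n=2: (65,8)∘(65,8) = (65·65+66·8·8, 65·8+8·65) = (8449,1040)

65 8
8449 1040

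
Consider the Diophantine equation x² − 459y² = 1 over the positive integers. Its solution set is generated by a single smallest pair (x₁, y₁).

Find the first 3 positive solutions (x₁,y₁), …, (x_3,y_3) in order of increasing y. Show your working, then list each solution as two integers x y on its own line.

[21; 2,2,1,4,21,4,1,2,2,42] for √459; ℓ=10 ⇒ convergent index 9
a_0=21:  p_0=21·1+0=21,  q_0=21·0+1=1
a_1=2:  p_1=2·21+1=43,  q_1=2·1+0=2
a_2=2:  p_2=2·43+21=107,  q_2=2·2+1=5
…
a_6=4:  p_6=4·14997+707=60695,  q_6=4·700+33=2833
…
a_8=2:  p_8=2·75692+60695=212079,  q_8=2·3533+2833=9899
a_9=2:  p_9=2·212079+75692=499850,  q_9=2·9899+3533=23331
(x₁, y₁) = (499850, 23331);  499850² − 459·23331² = 1 ✓
(x_2, y_2) = (499850·499850 + 459·23331·23331, 499850·23331 + 23331·499850) = (499700044999, 23324000700)
(x_3, y_3) = (499850·499700044999 + 459·23331·23324000700, 499850·23324000700 + 23331·499700044999) = (499550134985000450, 23317003499766669)

499850 23331
499700044999 23324000700
499550134985000450 23317003499766669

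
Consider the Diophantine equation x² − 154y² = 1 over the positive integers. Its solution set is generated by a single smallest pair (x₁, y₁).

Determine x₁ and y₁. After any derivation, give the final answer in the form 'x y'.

√154 = [12; 2,2,3,1,2,1,3,2,2,24, …], period ℓ=10 (even) → k=9
a_0=12:  p_0=12·1+0=12,  q_0=12·0+1=1
a_1=2:  p_1=2·12+1=25,  q_1=2·1+0=2
a_2=2:  p_2=2·25+12=62,  q_2=2·2+1=5
a_3=3:  p_3=3·62+25=211,  q_3=3·5+2=17
…
a_6=1:  p_6=1·757+273=1030,  q_6=1·61+22=83
a_7=3:  p_7=3·1030+757=3847,  q_7=3·83+61=310
a_8=2:  p_8=2·3847+1030=8724,  q_8=2·310+83=703
a_9=2:  p_9=2·8724+3847=21295,  q_9=2·703+310=1716
→ (21295, 1716).  Check: 21295²=453477025, 154·1716²=453477024, difference 1.

21295 1716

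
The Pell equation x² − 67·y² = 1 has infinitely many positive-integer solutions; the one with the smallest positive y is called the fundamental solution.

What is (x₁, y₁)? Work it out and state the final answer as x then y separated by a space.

[8; 5,2,1,1,7,1,1,2,5,16] for √67; ℓ=10 ⇒ convergent index 9
k=0  a_k=8  p_k/q_k = 8/1
k=1  a_k=5  p_k/q_k = 41/5
k=2  a_k=2  p_k/q_k = 90/11
…
k=7  a_k=1  p_k/q_k = 3577/437
k=8  a_k=2  p_k/q_k = 9053/1106
k=9  a_k=5  p_k/q_k = 48842/5967
(x₁, y₁) = (48842, 5967);  48842² − 67·5967² = 1 ✓

48842 5967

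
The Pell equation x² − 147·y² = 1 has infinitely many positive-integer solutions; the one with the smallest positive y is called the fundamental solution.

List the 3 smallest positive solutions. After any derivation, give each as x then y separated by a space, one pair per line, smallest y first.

97 8
18817 1552
3650401 301080

[12; 8,24] for √147; ℓ=2 ⇒ convergent index 1
k=0  a_k=12  p_k/q_k = 12/1
k=1  a_k=8  p_k/q_k = 97/8
→ (97, 8).  Check: 97²=9409, 147·8²=9408, difference 1.
(97+8√147)^2 = 18817 + 1552√147
(97+8√147)^3 = 3650401 + 301080√147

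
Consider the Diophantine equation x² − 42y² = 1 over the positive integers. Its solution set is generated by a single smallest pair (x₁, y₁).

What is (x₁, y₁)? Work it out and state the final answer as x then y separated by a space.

13 2

√42 → a₀=6, period (2,12); ℓ=2 even so k=1
k=0  a_k=6  p_k/q_k = 6/1
k=1  a_k=2  p_k/q_k = 13/2
fundamental: x₁=13, y₁=2  (since 169 − 42·4 = 1)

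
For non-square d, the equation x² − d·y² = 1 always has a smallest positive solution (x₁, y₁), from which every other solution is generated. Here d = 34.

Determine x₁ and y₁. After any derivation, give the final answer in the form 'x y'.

√34 → a₀=5, period (1,4,1,10); ℓ=4 even so k=3
i=0: a=5 ⇒ p=5, q=1
…
i=2: a=4 ⇒ p=29, q=5
i=3: a=1 ⇒ p=35, q=6
→ (35, 6).  Check: 35²=1225, 34·6²=1224, difference 1.

35 6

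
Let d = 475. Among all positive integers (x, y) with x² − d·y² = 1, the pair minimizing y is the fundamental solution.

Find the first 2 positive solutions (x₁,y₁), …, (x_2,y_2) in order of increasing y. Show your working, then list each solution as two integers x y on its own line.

[21; 1,3,1,6,2,6,1,3,1,42] for √475; ℓ=10 ⇒ convergent index 9
k=0  a_k=21  p_k/q_k = 21/1
k=1  a_k=1  p_k/q_k = 22/1
…
k=4  a_k=6  p_k/q_k = 741/34
k=5  a_k=2  p_k/q_k = 1591/73
…
k=8  a_k=3  p_k/q_k = 45921/2107
k=9  a_k=1  p_k/q_k = 57799/2652
(x₁, y₁) = (57799, 2652);  57799² − 475·2652² = 1 ✓
n=2: (57799,2652)∘(57799,2652) = (57799·57799+475·2652·2652, 57799·2652+2652·57799) = (6681448801,306565896)

57799 2652
6681448801 306565896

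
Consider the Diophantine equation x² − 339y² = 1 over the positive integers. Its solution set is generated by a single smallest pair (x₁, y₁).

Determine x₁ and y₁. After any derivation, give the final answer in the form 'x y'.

[18; 2,2,2,1,17,1,2,2,2,36] for √339; ℓ=10 ⇒ convergent index 9
i=0: a=18 ⇒ p=18, q=1
…
i=3: a=2 ⇒ p=221, q=12
…
i=7: a=2 ⇒ p=17252, q=937
i=8: a=2 ⇒ p=40359, q=2192
i=9: a=2 ⇒ p=97970, q=5321
fundamental: x₁=97970, y₁=5321  (since 9598120900 − 339·28313041 = 1)

97970 5321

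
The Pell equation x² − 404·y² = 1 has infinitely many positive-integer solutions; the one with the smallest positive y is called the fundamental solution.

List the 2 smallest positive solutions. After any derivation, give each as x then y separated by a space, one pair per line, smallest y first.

201 10
80801 4020

d=404: √d = [20; 10,40] (ℓ=2, even), read p_1/q_1
step 0: (20, 1)  from 20·(1,0) + (0,1)
step 1: (201, 10)  from 10·(20,1) + (1,0)
(x₁, y₁) = (201, 10);  201² − 404·10² = 1 ✓
(201+10√404)^2 = 80801 + 4020√404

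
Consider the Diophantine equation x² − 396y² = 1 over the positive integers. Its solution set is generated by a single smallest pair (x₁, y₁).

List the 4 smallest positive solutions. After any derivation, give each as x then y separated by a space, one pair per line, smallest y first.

199 10
79201 3980
31521799 1584030
12545596801 630439960

√396 = [19; 1,8,1,38, …], period ℓ=4 (even) → k=3
step 0: (19, 1)  from 19·(1,0) + (0,1)
…
step 2: (179, 9)  from 8·(20,1) + (19,1)
step 3: (199, 10)  from 1·(179,9) + (20,1)
(x₁, y₁) = (199, 10);  199² − 396·10² = 1 ✓
n=2: (199,10)∘(199,10) = (199·199+396·10·10, 199·10+10·199) = (79201,3980)
n=3: (79201,3980)∘(199,10) = (199·79201+396·10·3980, 199·3980+10·79201) = (31521799,1584030)
n=4: (31521799,1584030)∘(199,10) = (199·31521799+396·10·1584030, 199·1584030+10·31521799) = (12545596801,630439960)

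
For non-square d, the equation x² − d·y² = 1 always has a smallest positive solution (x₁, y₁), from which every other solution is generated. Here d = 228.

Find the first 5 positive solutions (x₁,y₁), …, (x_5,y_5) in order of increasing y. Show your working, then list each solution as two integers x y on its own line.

151 10
45601 3020
13771351 912030
4158902401 275430040
1255974753751 83178960050

√228 = [15; 10,30, …], period ℓ=2 (even) → k=1
k=0  a_k=15  p_k/q_k = 15/1
k=1  a_k=10  p_k/q_k = 151/10
→ (151, 10).  Check: 151²=22801, 228·10²=22800, difference 1.
n=2: (151,10)∘(151,10) = (151·151+228·10·10, 151·10+10·151) = (45601,3020)
n=3: (45601,3020)∘(151,10) = (151·45601+228·10·3020, 151·3020+10·45601) = (13771351,912030)
n=4: (13771351,912030)∘(151,10) = (151·13771351+228·10·912030, 151·912030+10·13771351) = (4158902401,275430040)
n=5: (4158902401,275430040)∘(151,10) = (151·4158902401+228·10·275430040, 151·275430040+10·4158902401) = (1255974753751,83178960050)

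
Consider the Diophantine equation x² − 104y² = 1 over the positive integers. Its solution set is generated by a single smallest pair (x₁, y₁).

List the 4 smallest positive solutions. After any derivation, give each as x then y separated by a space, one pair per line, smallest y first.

[10; 5,20] for √104; ℓ=2 ⇒ convergent index 1
i=0: a=10 ⇒ p=10, q=1
i=1: a=5 ⇒ p=51, q=5
fundamental: x₁=51, y₁=5  (since 2601 − 104·25 = 1)
(x_2, y_2) = (51·51 + 104·5·5, 51·5 + 5·51) = (5201, 510)
(x_3, y_3) = (51·5201 + 104·5·510, 51·510 + 5·5201) = (530451, 52015)
(x_4, y_4) = (51·530451 + 104·5·52015, 51·52015 + 5·530451) = (54100801, 5305020)

51 5
5201 510
530451 52015
54100801 5305020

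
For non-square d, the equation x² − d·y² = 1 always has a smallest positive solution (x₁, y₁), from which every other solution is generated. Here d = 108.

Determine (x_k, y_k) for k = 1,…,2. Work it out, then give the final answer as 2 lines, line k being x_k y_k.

1351 130
3650401 351260

√108 → a₀=10, period (2,1,1,4,1,1,2,20); ℓ=8 even so k=7
step 0: (10, 1)  from 10·(1,0) + (0,1)
…
step 2: (31, 3)  from 1·(21,2) + (10,1)
step 3: (52, 5)  from 1·(31,3) + (21,2)
step 4: (239, 23)  from 4·(52,5) + (31,3)
step 5: (291, 28)  from 1·(239,23) + (52,5)
step 6: (530, 51)  from 1·(291,28) + (239,23)
step 7: (1351, 130)  from 2·(530,51) + (291,28)
(x₁, y₁) = (1351, 130);  1351² − 108·130² = 1 ✓
(x_2, y_2) = (1351·1351 + 108·130·130, 1351·130 + 130·1351) = (3650401, 351260)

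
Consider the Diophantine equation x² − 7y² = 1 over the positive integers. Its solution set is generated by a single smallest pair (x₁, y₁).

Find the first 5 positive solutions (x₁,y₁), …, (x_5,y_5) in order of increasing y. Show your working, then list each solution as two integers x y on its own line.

8 3
127 48
2024 765
32257 12192
514088 194307

d=7: √d = [2; 1,1,1,4] (ℓ=4, even), read p_3/q_3
a_0=2:  p_0=2·1+0=2,  q_0=2·0+1=1
…
a_2=1:  p_2=1·3+2=5,  q_2=1·1+1=2
a_3=1:  p_3=1·5+3=8,  q_3=1·2+1=3
fundamental: x₁=8, y₁=3  (since 64 − 7·9 = 1)
k=2:  x_2 = 8·8+7·3·3 = 127,  y_2 = 8·3+3·8 = 48
k=3:  x_3 = 8·127+7·3·48 = 2024,  y_3 = 8·48+3·127 = 765
k=4:  x_4 = 8·2024+7·3·765 = 32257,  y_4 = 8·765+3·2024 = 12192
k=5:  x_5 = 8·32257+7·3·12192 = 514088,  y_5 = 8·12192+3·32257 = 194307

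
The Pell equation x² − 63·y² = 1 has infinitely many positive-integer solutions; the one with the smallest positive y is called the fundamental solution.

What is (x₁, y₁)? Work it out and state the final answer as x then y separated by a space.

8 1

d=63: √d = [7; 1,14] (ℓ=2, even), read p_1/q_1
a_0=7:  p_0=7·1+0=7,  q_0=7·0+1=1
a_1=1:  p_1=1·7+1=8,  q_1=1·1+0=1
→ (8, 1).  Check: 8²=64, 63·1²=63, difference 1.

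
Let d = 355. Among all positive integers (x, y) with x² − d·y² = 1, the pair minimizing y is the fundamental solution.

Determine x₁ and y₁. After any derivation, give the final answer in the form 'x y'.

√355 → a₀=18, period (1,5,3,3,1,6,1,3,3,5,1,36); ℓ=12 even so k=11
step 0: (18, 1)  from 18·(1,0) + (0,1)
step 1: (19, 1)  from 1·(18,1) + (1,0)
…
step 4: (1187, 63)  from 3·(358,19) + (113,6)
…
step 7: (12002, 637)  from 1·(10457,555) + (1545,82)
step 8: (46463, 2466)  from 3·(12002,637) + (10457,555)
step 9: (151391, 8035)  from 3·(46463,2466) + (12002,637)
step 10: (803418, 42641)  from 5·(151391,8035) + (46463,2466)
step 11: (954809, 50676)  from 1·(803418,42641) + (151391,8035)
(x₁, y₁) = (954809, 50676);  954809² − 355·50676² = 1 ✓

954809 50676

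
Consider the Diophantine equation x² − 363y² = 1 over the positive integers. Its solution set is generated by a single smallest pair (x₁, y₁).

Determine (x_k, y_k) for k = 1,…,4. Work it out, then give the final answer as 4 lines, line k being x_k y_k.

362 19
262087 13756
189750626 9959325
137379191137 7210537544

[19; 19,38] for √363; ℓ=2 ⇒ convergent index 1
a_0=19:  p_0=19·1+0=19,  q_0=19·0+1=1
a_1=19:  p_1=19·19+1=362,  q_1=19·1+0=19
fundamental: x₁=362, y₁=19  (since 131044 − 363·361 = 1)
(x_2, y_2) = (362·362 + 363·19·19, 362·19 + 19·362) = (262087, 13756)
(x_3, y_3) = (362·262087 + 363·19·13756, 362·13756 + 19·262087) = (189750626, 9959325)
(x_4, y_4) = (362·189750626 + 363·19·9959325, 362·9959325 + 19·189750626) = (137379191137, 7210537544)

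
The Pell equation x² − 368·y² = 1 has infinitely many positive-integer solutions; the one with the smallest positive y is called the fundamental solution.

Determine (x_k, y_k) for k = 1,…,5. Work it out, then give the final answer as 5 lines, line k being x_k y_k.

1151 60
2649601 138120
6099380351 317952180
14040770918401 731925780240
32321848554778751 1684892828160300

[19; 5,2,5,38] for √368; ℓ=4 ⇒ convergent index 3
a_0=19:  p_0=19·1+0=19,  q_0=19·0+1=1
a_1=5:  p_1=5·19+1=96,  q_1=5·1+0=5
a_2=2:  p_2=2·96+19=211,  q_2=2·5+1=11
a_3=5:  p_3=5·211+96=1151,  q_3=5·11+5=60
→ (1151, 60).  Check: 1151²=1324801, 368·60²=1324800, difference 1.
n=2: (1151,60)∘(1151,60) = (1151·1151+368·60·60, 1151·60+60·1151) = (2649601,138120)
n=3: (2649601,138120)∘(1151,60) = (1151·2649601+368·60·138120, 1151·138120+60·2649601) = (6099380351,317952180)
n=4: (6099380351,317952180)∘(1151,60) = (1151·6099380351+368·60·317952180, 1151·317952180+60·6099380351) = (14040770918401,731925780240)
n=5: (14040770918401,731925780240)∘(1151,60) = (1151·14040770918401+368·60·731925780240, 1151·731925780240+60·14040770918401) = (32321848554778751,1684892828160300)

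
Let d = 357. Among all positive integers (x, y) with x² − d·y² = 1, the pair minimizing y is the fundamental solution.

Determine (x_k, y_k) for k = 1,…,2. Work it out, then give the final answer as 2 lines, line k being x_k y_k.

3401 180
23133601 1224360

√357 → a₀=18, period (1,8,2,8,1,36); ℓ=6 even so k=5
step 0: (18, 1)  from 18·(1,0) + (0,1)
step 1: (19, 1)  from 1·(18,1) + (1,0)
…
step 4: (3042, 161)  from 8·(359,19) + (170,9)
step 5: (3401, 180)  from 1·(3042,161) + (359,19)
→ (3401, 180).  Check: 3401²=11566801, 357·180²=11566800, difference 1.
n=2: (3401,180)∘(3401,180) = (3401·3401+357·180·180, 3401·180+180·3401) = (23133601,1224360)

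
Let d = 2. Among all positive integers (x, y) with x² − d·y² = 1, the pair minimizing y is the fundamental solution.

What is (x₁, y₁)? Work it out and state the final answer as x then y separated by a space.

3 2

d=2: √d = [1; 2] (ℓ=1, odd), read p_1/q_1
a_0=1:  p_0=1·1+0=1,  q_0=1·0+1=1
a_1=2:  p_1=2·1+1=3,  q_1=2·1+0=2
(x₁, y₁) = (3, 2);  3² − 2·2² = 1 ✓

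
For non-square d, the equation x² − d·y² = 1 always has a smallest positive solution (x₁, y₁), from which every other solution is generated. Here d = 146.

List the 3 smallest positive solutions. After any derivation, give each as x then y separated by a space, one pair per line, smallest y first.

145 12
42049 3480
12194065 1009188

√146 = [12; 12,24, …], period ℓ=2 (even) → k=1
step 0: (12, 1)  from 12·(1,0) + (0,1)
step 1: (145, 12)  from 12·(12,1) + (1,0)
(x₁, y₁) = (145, 12);  145² − 146·12² = 1 ✓
(x_2, y_2) = (145·145 + 146·12·12, 145·12 + 12·145) = (42049, 3480)
(x_3, y_3) = (145·42049 + 146·12·3480, 145·3480 + 12·42049) = (12194065, 1009188)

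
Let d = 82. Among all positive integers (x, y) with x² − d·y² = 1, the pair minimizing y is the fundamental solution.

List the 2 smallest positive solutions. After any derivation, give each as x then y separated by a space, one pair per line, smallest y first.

163 18
53137 5868

√82 → a₀=9, period (18); ℓ=1 odd so k=1
step 0: (9, 1)  from 9·(1,0) + (0,1)
step 1: (163, 18)  from 18·(9,1) + (1,0)
→ (163, 18).  Check: 163²=26569, 82·18²=26568, difference 1.
(x_2, y_2) = (163·163 + 82·18·18, 163·18 + 18·163) = (53137, 5868)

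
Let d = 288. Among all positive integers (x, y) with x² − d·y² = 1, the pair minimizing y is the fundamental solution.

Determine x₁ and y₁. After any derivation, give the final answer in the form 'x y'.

d=288: √d = [16; 1,32] (ℓ=2, even), read p_1/q_1
step 0: (16, 1)  from 16·(1,0) + (0,1)
step 1: (17, 1)  from 1·(16,1) + (1,0)
(x₁, y₁) = (17, 1);  17² − 288·1² = 1 ✓

17 1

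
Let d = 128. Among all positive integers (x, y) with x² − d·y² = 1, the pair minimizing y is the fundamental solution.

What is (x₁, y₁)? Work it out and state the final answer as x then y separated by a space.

577 51

√128 = [11; 3,5,3,22, …], period ℓ=4 (even) → k=3
step 0: (11, 1)  from 11·(1,0) + (0,1)
…
step 2: (181, 16)  from 5·(34,3) + (11,1)
step 3: (577, 51)  from 3·(181,16) + (34,3)
fundamental: x₁=577, y₁=51  (since 332929 − 128·2601 = 1)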